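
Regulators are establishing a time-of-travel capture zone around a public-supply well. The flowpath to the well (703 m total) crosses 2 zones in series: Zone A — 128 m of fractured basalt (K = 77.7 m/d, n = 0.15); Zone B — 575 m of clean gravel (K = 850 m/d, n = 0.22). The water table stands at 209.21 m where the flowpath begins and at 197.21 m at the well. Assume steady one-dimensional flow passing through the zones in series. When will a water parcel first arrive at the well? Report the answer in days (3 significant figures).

28.2 days

Total head drop ΔH = 209.21 − 197.21 = 12.00 m
Continuity: the same q passes through each zone, so ΔH = q·Σ(L_j/K_j) — the zones act as resistances in series.
Σ(L/K) = 128/77.7 + 575/850 = 1.647 + 0.6765 = 2.324 d
q = ΔH / Σ(L/K) = 12.00 / 2.324 = 5.164 m/d (same in every zone)
Zone A: v = q/n = 5.164/0.15 = 34.43 m/d → t_A = 128/34.43 = 3.718 d
Zone B: v = q/n = 5.164/0.22 = 23.47 m/d → t_B = 575/23.47 = 24.50 d
Total t = 3.718 + 24.50 = 28.22 d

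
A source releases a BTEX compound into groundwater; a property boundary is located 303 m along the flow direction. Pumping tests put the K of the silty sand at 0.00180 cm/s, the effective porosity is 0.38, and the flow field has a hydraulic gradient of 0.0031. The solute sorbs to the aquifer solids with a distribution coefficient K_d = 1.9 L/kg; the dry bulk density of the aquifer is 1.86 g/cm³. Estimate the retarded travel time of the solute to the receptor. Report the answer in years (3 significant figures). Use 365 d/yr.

K = 0.00180 cm/s × 864 = 1.555 m/d
q = Ki = 1.555 × 0.0031 = 0.004821 m/d
Seepage velocity v = q / n = 0.004821 / 0.38 = 0.01269 m/d
Retardation R = 1 + ρ_b·K_d/n = 1 + 1.86×1.9/0.38 = 10.30
Contaminant velocity v_c = v/R = 0.01269/10.30 = 0.001232 m/d
t = L/v_c = 303/0.001232 = 246000 d
   = 246000/365 = 674 yr

674 years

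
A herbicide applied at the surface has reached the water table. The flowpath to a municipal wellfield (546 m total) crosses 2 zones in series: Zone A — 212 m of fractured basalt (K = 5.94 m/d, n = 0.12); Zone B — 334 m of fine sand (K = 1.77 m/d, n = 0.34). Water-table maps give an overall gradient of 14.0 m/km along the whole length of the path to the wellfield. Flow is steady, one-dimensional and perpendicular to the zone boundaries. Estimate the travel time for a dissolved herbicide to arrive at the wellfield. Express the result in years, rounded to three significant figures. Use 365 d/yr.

11.2 years

For zones in series the flux q is common to all zones; the equivalent conductivity is the harmonic (thickness-weighted) mean, K_eq = L_total / Σ(L_j/K_j).
Σ(L/K) = 212/5.94 + 334/1.77 = 35.69 + 188.7 = 224.4 d
K_eq = L_total / Σ(L/K) = 546 / 224.4 = 2.433 m/d
q = K_eq · i = 2.433 × 0.014 = 0.03407 m/d (same in every zone)
Zone A: v = q/n = 0.03407/0.12 = 0.2839 m/d → t_A = 212/0.2839 = 746.8 d
Zone B: v = q/n = 0.03407/0.34 = 0.1002 m/d → t_B = 334/0.1002 = 3334 d
Total t = 746.8 + 3334 = 4080 d
   = 4080 / 365 = 11.2 yr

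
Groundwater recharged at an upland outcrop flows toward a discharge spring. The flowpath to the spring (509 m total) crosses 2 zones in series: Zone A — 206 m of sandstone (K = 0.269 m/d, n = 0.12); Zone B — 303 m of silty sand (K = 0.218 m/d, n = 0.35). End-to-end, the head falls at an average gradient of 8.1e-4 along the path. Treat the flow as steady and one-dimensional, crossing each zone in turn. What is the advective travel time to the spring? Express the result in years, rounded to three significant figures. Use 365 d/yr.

For zones in series the flux q is common to all zones; the equivalent conductivity is the harmonic (thickness-weighted) mean, K_eq = L_total / Σ(L_j/K_j).
Σ(L/K) = 206/0.269 + 303/0.218 = 765.8 + 1390 = 2156 d
K_eq = L_total / Σ(L/K) = 509 / 2156 = 0.2361 m/d
q = K_eq · i = 0.2361 × 8.1e-4 = 1.913e-4 m/d (same in every zone)
Zone A: v = q/n = 1.913e-4/0.12 = 0.001594 m/d → t_A = 206/0.001594 = 129300 d
Zone B: v = q/n = 1.913e-4/0.35 = 5.464e-4 m/d → t_B = 303/5.464e-4 = 554500 d
Total t = 129300 + 554500 = 683700 d
   = 683700 / 365 = 1870 yr

1870 years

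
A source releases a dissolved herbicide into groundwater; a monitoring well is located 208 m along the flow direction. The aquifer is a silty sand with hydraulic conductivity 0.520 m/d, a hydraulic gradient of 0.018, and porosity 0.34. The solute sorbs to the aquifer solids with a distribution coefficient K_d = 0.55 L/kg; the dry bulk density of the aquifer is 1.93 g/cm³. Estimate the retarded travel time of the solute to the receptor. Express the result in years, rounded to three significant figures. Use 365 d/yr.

85.3 years

Darcy flux q = K·i = 0.520 × 0.018 = 0.009360 m/d
v = Ki/n = 0.520·0.018/0.34 = 0.02753 m/d
Retardation R = 1 + ρ_b·K_d/n = 1 + 1.93×0.55/0.34 = 4.122
Contaminant velocity v_c = v/R = 0.02753/4.122 = 0.006679 m/d
t = L/v_c = 208/0.006679 = 31140 d
   = 31140/365 = 85.3 yr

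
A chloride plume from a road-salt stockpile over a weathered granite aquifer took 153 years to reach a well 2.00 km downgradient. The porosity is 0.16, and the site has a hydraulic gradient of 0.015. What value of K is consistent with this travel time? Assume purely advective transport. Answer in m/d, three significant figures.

t = 153 years = 55850 d
L = 2.00 km = 2000 m
v = L / t = 2000 / 55850 = 0.03581 m/d
K = v · n / i = 0.03581 × 0.16 / 0.015 = 0.382 m/d

0.382 m/d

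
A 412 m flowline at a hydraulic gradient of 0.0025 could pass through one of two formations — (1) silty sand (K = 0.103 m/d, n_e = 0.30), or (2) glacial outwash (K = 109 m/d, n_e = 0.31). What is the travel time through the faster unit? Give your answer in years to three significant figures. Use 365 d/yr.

1.28 years

Unit 1 (silty sand): v = 0.103×0.0025/0.30 = 8.583e-4 m/d, t = 412/8.583e-4 = 480000 d
Unit 2 (glacial outwash): v = 109×0.0025/0.31 = 0.8790 m/d, t = 412/0.8790 = 468.7 d
Faster: 468.7 d / 365 = 1.28 yr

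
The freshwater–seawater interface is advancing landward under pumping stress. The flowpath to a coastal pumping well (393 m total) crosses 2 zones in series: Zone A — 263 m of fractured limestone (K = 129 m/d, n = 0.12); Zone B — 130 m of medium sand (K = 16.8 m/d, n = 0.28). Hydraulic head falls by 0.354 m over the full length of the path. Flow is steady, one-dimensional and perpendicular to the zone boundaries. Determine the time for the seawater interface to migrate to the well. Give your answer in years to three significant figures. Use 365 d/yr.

5.14 years

Steady 1-D flow in series ⇒ the Darcy flux q is identical in every zone and the zone head losses add (resistances L/K in series).
Σ(L/K) = 263/129 + 130/16.8 = 2.039 + 7.738 = 9.777 d
q = ΔH / Σ(L/K) = 0.354 / 9.777 = 0.03621 m/d (same in every zone)
Zone A: v = q/n = 0.03621/0.12 = 0.3017 m/d → t_A = 263/0.3017 = 871.6 d
Zone B: v = q/n = 0.03621/0.28 = 0.1293 m/d → t_B = 130/0.1293 = 1005 d
Total t = 871.6 + 1005 = 1877 d
   = 1877 / 365 = 5.14 yr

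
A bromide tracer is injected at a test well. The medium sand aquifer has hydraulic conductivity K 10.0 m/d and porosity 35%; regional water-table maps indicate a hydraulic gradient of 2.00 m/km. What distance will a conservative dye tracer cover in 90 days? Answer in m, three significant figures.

Darcy flux q = K·i = 10.0 × 0.0020 = 0.02000 m/d
v_s = q/n_e = 0.02000/0.35 = 0.05714 m/d
L = v × T = 0.05714 × 90 = 5.143 m

5.14 m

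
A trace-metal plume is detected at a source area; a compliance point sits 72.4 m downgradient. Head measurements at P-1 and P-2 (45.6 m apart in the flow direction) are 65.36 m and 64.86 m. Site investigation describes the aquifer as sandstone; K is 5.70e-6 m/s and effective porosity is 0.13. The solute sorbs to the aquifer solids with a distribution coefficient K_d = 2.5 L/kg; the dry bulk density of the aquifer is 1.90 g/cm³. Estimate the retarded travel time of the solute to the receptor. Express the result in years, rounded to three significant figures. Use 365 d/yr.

179 years

Hydraulic gradient i = (65.36 − 64.86) / 45.6 = 0.50 / 45.6 = 0.01096
K = 5.70e-6 m/s × 86400 s/d = 0.4925 m/d
q = Ki = 0.4925 × 0.01096 = 0.005400 m/d
Average linear velocity = 0.005400 / 0.13 = 0.04154 m/d
Retardation R = 1 + ρ_b·K_d/n = 1 + 1.90×2.5/0.13 = 37.54
Contaminant velocity v_c = v/R = 0.04154/37.54 = 0.001107 m/d
t = L/v_c = 72.4/0.001107 = 65430 d
   = 65430/365 = 179 yr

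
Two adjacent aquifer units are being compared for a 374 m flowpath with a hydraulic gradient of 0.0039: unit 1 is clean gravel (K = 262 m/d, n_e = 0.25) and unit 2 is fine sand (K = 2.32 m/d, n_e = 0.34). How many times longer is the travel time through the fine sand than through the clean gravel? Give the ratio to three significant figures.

Unit 1 (clean gravel): v = 262×0.0039/0.25 = 4.087 m/d, t = 374/4.087 = 91.51 d
Unit 2 (fine sand): v = 2.32×0.0039/0.34 = 0.02661 m/d, t = 374/0.02661 = 14050 d
t(fine sand) / t(clean gravel) = 14050/91.51 = 154

154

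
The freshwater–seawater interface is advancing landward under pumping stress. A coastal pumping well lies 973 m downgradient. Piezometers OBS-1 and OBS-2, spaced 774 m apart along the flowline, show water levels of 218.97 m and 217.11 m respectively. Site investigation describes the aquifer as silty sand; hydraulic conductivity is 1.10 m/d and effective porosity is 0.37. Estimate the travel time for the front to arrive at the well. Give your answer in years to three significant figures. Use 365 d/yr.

Hydraulic gradient i = (218.97 − 217.11) / 774 = 1.86 / 774 = 0.002403
q = Ki = 1.10 × 0.002403 = 0.002643 m/d
Average linear velocity = 0.002643 / 0.37 = 0.007144 m/d
t = L / v = 973 / 0.007144 = 136200 d
   = 136200 / 365 = 373 yr

373 years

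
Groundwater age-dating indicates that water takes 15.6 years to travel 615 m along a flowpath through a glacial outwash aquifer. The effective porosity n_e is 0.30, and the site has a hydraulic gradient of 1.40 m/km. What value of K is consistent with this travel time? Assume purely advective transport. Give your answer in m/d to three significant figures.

23.1 m/d

t = 15.6 years = 5694 d
v = L / t = 615 / 5694 = 0.1080 m/d
K = v · n / i = 0.1080 × 0.30 / 0.0014 = 23.1 m/d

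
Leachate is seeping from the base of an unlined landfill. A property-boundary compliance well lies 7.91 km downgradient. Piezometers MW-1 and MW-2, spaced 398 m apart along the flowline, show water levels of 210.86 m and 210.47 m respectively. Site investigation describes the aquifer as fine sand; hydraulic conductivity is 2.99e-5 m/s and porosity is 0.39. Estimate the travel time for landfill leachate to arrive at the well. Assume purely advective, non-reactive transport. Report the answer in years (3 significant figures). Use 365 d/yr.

3340 years

Hydraulic gradient i = (210.86 − 210.47) / 398 = 0.39 / 398 = 9.799e-4
K = 2.99e-5 m/s × 86400 s/d = 2.583 m/d
Darcy flux q = K·i = 2.583 × 9.799e-4 = 0.002531 m/d
Average linear velocity = 0.002531 / 0.39 = 0.006491 m/d
L = 7.91 km = 7910 m
t = L / v = 7910 / 0.006491 = 1.219e6 d
   = 1.219e6 / 365 = 3340 yr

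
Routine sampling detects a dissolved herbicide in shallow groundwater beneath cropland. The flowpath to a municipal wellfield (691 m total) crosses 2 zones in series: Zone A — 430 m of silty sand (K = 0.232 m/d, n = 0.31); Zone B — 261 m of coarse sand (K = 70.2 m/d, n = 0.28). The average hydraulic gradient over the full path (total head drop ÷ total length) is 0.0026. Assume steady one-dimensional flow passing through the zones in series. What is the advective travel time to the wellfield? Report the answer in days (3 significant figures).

For zones in series the flux q is common to all zones; the equivalent conductivity is the harmonic (thickness-weighted) mean, K_eq = L_total / Σ(L_j/K_j).
Σ(L/K) = 430/0.232 + 261/70.2 = 1853 + 3.718 = 1857 d
K_eq = L_total / Σ(L/K) = 691 / 1857 = 0.3721 m/d
q = K_eq · i = 0.3721 × 0.0026 = 9.674e-4 m/d (same in every zone)
Zone A: v = q/n = 9.674e-4/0.31 = 0.003121 m/d → t_A = 430/0.003121 = 137800 d
Zone B: v = q/n = 9.674e-4/0.28 = 0.003455 m/d → t_B = 261/0.003455 = 75540 d
Total t = 137800 + 75540 = 213300 d

213000 days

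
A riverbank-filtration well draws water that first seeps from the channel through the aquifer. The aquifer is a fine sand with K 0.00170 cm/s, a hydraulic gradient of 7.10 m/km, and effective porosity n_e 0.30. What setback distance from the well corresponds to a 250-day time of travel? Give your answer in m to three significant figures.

8.69 m

K = 0.00170 cm/s × 864 = 1.469 m/d
Specific discharge q = 1.469 × 0.0071 = 0.01043 m/d
Average linear velocity = 0.01043 / 0.30 = 0.03476 m/d
L = v × T = 0.03476 × 250 = 8.690 m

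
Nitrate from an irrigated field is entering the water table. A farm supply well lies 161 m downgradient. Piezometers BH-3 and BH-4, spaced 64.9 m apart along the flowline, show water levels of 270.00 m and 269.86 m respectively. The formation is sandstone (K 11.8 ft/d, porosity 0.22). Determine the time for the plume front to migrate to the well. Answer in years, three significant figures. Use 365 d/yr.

12.5 years

Hydraulic gradient i = (270.00 − 269.86) / 64.9 = 0.14 / 64.9 = 0.002157
K = 11.8 ft/d × 0.3048 = 3.597 m/d
Specific discharge q = 3.597 × 0.002157 = 0.007759 m/d
v = Ki/n = 3.597·0.002157/0.22 = 0.03527 m/d
t = L / v = 161 / 0.03527 = 4565 d
   = 4565 / 365 = 12.5 yr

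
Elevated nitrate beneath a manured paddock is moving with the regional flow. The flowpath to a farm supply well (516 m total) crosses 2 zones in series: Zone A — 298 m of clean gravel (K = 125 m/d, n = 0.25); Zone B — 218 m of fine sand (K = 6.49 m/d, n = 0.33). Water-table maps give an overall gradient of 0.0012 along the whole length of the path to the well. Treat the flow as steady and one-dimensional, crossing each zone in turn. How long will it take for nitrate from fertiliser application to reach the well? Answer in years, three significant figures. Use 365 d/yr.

23.3 years

Continuity: the same q passes through each zone, so ΔH = q·Σ(L_j/K_j) — the zones act as resistances in series.
Σ(L/K) = 298/125 + 218/6.49 = 2.384 + 33.59 = 35.97 d
K_eq = L_total / Σ(L/K) = 516 / 35.97 = 14.34 m/d
q = K_eq · i = 14.34 × 0.0012 = 0.01721 m/d (same in every zone)
Zone A: v = q/n = 0.01721/0.25 = 0.06885 m/d → t_A = 298/0.06885 = 4328 d
Zone B: v = q/n = 0.01721/0.33 = 0.05216 m/d → t_B = 218/0.05216 = 4180 d
Total t = 4328 + 4180 = 8508 d
   = 8508 / 365 = 23.3 yr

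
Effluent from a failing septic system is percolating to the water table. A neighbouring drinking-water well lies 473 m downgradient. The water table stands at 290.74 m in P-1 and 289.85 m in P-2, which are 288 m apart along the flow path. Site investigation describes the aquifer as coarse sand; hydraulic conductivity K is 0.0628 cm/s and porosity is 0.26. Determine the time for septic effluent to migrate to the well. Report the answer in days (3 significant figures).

Hydraulic gradient i = (290.74 − 289.85) / 288 = 0.89 / 288 = 0.003090
K = 0.0628 cm/s × 864 = 54.26 m/d
Darcy flux q = K·i = 54.26 × 0.003090 = 0.1677 m/d
v = Ki/n = 54.26·0.003090/0.26 = 0.6449 m/d
t = L / v = 473 / 0.6449 = 733.4 d

733 days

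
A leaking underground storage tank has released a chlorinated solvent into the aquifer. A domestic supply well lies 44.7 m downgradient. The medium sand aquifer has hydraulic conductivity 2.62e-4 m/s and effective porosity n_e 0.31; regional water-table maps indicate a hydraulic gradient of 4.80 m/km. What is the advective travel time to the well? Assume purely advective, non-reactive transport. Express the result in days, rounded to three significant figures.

K = 2.62e-4 m/s × 86400 s/d = 22.64 m/d
Specific discharge q = 22.64 × 0.0048 = 0.1087 m/d
v_s = q/n_e = 0.1087/0.31 = 0.3505 m/d
t = L / v = 44.7 / 0.3505 = 127.5 d

128 days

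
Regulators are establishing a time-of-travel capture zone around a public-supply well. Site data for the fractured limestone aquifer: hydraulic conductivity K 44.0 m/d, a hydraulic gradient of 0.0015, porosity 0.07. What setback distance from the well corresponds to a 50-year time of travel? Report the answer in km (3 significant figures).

17.2 km

q = Ki = 44.0 × 0.0015 = 0.06600 m/d
Average linear velocity = 0.06600 / 0.07 = 0.9429 m/d
T = 50 yr × 365 = 18250 d
L = v × T = 0.9429 × 18250 = 17210 m
   = 17.2 km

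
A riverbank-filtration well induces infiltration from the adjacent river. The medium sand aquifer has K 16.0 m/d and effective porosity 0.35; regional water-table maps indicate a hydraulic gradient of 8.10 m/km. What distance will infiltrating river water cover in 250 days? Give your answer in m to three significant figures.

q = Ki = 16.0 × 0.0081 = 0.1296 m/d
v_s = q/n_e = 0.1296/0.35 = 0.3703 m/d
L = v × T = 0.3703 × 250 = 92.57 m

92.6 m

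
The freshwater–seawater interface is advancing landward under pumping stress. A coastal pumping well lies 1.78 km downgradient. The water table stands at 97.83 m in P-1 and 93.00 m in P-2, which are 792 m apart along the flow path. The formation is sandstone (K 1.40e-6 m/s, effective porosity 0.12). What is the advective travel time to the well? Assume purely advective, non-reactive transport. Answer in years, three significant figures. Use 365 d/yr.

793 years

Hydraulic gradient i = (97.83 − 93.00) / 792 = 4.83 / 792 = 0.006098
K = 1.40e-6 m/s × 86400 s/d = 0.1210 m/d
q = Ki = 0.1210 × 0.006098 = 7.377e-4 m/d
v_s = q/n_e = 7.377e-4/0.12 = 0.006147 m/d
L = 1.78 km = 1780 m
t = L / v = 1780 / 0.006147 = 289600 d
   = 289600 / 365 = 793 yr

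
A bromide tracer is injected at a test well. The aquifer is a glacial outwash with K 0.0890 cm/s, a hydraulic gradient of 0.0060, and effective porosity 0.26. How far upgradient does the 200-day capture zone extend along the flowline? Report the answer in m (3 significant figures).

355 m

K = 0.0890 cm/s × 864 = 76.90 m/d
q = Ki = 76.90 × 0.0060 = 0.4614 m/d
v = Ki/n = 76.90·0.0060/0.26 = 1.775 m/d
L = v × T = 1.775 × 200 = 354.9 m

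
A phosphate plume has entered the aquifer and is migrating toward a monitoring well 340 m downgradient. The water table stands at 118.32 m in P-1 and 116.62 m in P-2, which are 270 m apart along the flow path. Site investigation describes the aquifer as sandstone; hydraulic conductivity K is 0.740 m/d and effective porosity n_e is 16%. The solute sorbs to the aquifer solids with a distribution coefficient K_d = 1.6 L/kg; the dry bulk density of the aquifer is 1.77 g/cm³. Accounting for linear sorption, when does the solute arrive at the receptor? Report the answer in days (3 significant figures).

Hydraulic gradient i = (118.32 − 116.62) / 270 = 1.70 / 270 = 0.006296
Specific discharge q = 0.740 × 0.006296 = 0.004659 m/d
Average linear velocity = 0.004659 / 0.16 = 0.02912 m/d
Retardation R = 1 + ρ_b·K_d/n = 1 + 1.77×1.6/0.16 = 18.70
Contaminant velocity v_c = v/R = 0.02912/18.70 = 0.001557 m/d
t = L/v_c = 340/0.001557 = 218300 d

218000 days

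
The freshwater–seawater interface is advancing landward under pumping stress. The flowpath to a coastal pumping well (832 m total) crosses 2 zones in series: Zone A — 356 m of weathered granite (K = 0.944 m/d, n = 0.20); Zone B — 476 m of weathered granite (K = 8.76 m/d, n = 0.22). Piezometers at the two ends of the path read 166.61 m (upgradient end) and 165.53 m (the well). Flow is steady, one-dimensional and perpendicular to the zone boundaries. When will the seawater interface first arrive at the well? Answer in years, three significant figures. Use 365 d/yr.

193 years

Total head drop ΔH = 166.61 − 165.53 = 1.08 m
Continuity: the same q passes through each zone, so ΔH = q·Σ(L_j/K_j) — the zones act as resistances in series.
Σ(L/K) = 356/0.944 + 476/8.76 = 377.1 + 54.34 = 431.5 d
q = ΔH / Σ(L/K) = 1.08 / 431.5 = 0.002503 m/d (same in every zone)
Zone A: v = q/n = 0.002503/0.20 = 0.01252 m/d → t_A = 356/0.01252 = 28440 d
Zone B: v = q/n = 0.002503/0.22 = 0.01138 m/d → t_B = 476/0.01138 = 41840 d
Total t = 28440 + 41840 = 70280 d
   = 70280 / 365 = 193 yr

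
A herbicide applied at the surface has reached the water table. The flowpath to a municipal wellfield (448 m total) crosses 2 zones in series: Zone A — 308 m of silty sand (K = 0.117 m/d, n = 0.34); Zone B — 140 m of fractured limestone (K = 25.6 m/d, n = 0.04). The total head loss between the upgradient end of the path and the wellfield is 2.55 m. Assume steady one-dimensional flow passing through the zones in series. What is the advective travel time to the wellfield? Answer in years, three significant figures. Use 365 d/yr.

Continuity: the same q passes through each zone, so ΔH = q·Σ(L_j/K_j) — the zones act as resistances in series.
Σ(L/K) = 308/0.117 + 140/25.6 = 2632 + 5.469 = 2638 d
q = ΔH / Σ(L/K) = 2.55 / 2638 = 9.667e-4 m/d (same in every zone)
Zone A: v = q/n = 9.667e-4/0.34 = 0.002843 m/d → t_A = 308/0.002843 = 108300 d
Zone B: v = q/n = 9.667e-4/0.04 = 0.02417 m/d → t_B = 140/0.02417 = 5793 d
Total t = 108300 + 5793 = 114100 d
   = 114100 / 365 = 313 yr

313 years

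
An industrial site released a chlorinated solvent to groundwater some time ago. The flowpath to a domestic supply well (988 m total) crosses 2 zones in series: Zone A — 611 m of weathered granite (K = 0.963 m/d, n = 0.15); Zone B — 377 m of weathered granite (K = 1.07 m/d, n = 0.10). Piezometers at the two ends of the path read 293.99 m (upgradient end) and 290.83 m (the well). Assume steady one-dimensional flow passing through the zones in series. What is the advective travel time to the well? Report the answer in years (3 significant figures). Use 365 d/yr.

111 years

Total head drop ΔH = 293.99 − 290.83 = 3.16 m
Continuity: the same q passes through each zone, so ΔH = q·Σ(L_j/K_j) — the zones act as resistances in series.
Σ(L/K) = 611/0.963 + 377/1.07 = 634.5 + 352.3 = 986.8 d
q = ΔH / Σ(L/K) = 3.16 / 986.8 = 0.003202 m/d (same in every zone)
Zone A: v = q/n = 0.003202/0.15 = 0.02135 m/d → t_A = 611/0.02135 = 28620 d
Zone B: v = q/n = 0.003202/0.10 = 0.03202 m/d → t_B = 377/0.03202 = 11770 d
Total t = 28620 + 11770 = 40390 d
   = 40390 / 365 = 111 yr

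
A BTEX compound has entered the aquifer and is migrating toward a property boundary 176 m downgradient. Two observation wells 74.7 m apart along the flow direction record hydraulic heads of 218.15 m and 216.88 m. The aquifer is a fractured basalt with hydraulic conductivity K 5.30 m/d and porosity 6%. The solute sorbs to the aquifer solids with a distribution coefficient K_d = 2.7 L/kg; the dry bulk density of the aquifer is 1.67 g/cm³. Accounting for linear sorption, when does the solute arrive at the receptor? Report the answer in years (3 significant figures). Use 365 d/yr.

Hydraulic gradient i = (218.15 − 216.88) / 74.7 = 1.27 / 74.7 = 0.01700
q = Ki = 5.30 × 0.01700 = 0.09011 m/d
Average linear velocity = 0.09011 / 0.06 = 1.502 m/d
Retardation R = 1 + ρ_b·K_d/n = 1 + 1.67×2.7/0.06 = 76.15
Contaminant velocity v_c = v/R = 1.502/76.15 = 0.01972 m/d
t = L/v_c = 176/0.01972 = 8924 d
   = 8924/365 = 24.5 yr

24.5 years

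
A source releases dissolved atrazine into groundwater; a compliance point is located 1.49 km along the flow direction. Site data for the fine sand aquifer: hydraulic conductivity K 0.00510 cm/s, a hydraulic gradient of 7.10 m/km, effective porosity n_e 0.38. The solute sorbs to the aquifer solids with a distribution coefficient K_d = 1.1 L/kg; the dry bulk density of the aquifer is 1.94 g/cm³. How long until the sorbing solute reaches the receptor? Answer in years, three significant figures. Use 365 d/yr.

328 years

K = 0.00510 cm/s × 864 = 4.406 m/d
Darcy flux q = K·i = 4.406 × 0.0071 = 0.03129 m/d
v = Ki/n = 4.406·0.0071/0.38 = 0.08233 m/d
Retardation R = 1 + ρ_b·K_d/n = 1 + 1.94×1.1/0.38 = 6.616
Contaminant velocity v_c = v/R = 0.08233/6.616 = 0.01244 m/d
L = 1.49 km = 1490 m
t = L/v_c = 1490/0.01244 = 119700 d
   = 119700/365 = 328 yr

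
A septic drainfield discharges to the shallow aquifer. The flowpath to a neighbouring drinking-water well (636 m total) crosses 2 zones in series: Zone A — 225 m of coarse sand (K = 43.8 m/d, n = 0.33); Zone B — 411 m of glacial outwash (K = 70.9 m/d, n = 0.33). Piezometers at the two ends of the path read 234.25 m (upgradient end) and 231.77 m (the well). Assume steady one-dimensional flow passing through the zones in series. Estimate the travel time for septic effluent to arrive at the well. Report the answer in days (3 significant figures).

Total head drop ΔH = 234.25 − 231.77 = 2.48 m
Steady 1-D flow in series ⇒ the Darcy flux q is identical in every zone and the zone head losses add (resistances L/K in series).
Σ(L/K) = 225/43.8 + 411/70.9 = 5.137 + 5.797 = 10.93 d
q = ΔH / Σ(L/K) = 2.48 / 10.93 = 0.2268 m/d (same in every zone)
Zone A: v = q/n = 0.2268/0.33 = 0.6873 m/d → t_A = 225/0.6873 = 327.4 d
Zone B: v = q/n = 0.2268/0.33 = 0.6873 m/d → t_B = 411/0.6873 = 598.0 d
Total t = 327.4 + 598.0 = 925.3 d

925 days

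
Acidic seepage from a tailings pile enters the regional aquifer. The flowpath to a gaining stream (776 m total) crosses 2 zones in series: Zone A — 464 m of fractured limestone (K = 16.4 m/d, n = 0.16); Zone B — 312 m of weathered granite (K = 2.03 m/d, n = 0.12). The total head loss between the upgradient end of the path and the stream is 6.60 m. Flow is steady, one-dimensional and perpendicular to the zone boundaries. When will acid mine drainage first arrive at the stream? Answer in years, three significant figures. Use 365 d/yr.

Continuity: the same q passes through each zone, so ΔH = q·Σ(L_j/K_j) — the zones act as resistances in series.
Σ(L/K) = 464/16.4 + 312/2.03 = 28.29 + 153.7 = 182.0 d
q = ΔH / Σ(L/K) = 6.60 / 182.0 = 0.03627 m/d (same in every zone)
Zone A: v = q/n = 0.03627/0.16 = 0.2267 m/d → t_A = 464/0.2267 = 2047 d
Zone B: v = q/n = 0.03627/0.12 = 0.3022 m/d → t_B = 312/0.3022 = 1032 d
Total t = 2047 + 1032 = 3079 d
   = 3079 / 365 = 8.44 yr

8.44 years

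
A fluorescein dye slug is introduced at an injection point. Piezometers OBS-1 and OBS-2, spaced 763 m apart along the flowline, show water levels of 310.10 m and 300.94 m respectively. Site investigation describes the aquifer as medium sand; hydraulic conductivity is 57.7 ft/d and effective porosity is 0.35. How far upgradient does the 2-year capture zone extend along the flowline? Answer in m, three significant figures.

Hydraulic gradient i = (310.10 − 300.94) / 763 = 9.16 / 763 = 0.01201
K = 57.7 ft/d × 0.3048 = 17.59 m/d
q = Ki = 17.59 × 0.01201 = 0.2111 m/d
v_s = q/n_e = 0.2111/0.35 = 0.6032 m/d
T = 2 yr × 365 = 730 d
L = v × T = 0.6032 × 730 = 440.4 m

440 m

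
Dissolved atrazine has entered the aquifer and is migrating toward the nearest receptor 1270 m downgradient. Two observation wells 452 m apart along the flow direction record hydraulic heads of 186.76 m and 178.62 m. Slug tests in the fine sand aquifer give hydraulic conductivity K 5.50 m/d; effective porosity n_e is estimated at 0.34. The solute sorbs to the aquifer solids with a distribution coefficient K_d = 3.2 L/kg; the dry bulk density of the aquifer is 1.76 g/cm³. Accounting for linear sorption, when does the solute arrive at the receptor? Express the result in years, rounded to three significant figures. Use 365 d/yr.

Hydraulic gradient i = (186.76 − 178.62) / 452 = 8.14 / 452 = 0.01801
Specific discharge q = 5.50 × 0.01801 = 0.09905 m/d
Average linear velocity = 0.09905 / 0.34 = 0.2913 m/d
Retardation R = 1 + ρ_b·K_d/n = 1 + 1.76×3.2/0.34 = 17.56
Contaminant velocity v_c = v/R = 0.2913/17.56 = 0.01659 m/d
t = L/v_c = 1270/0.01659 = 76570 d
   = 76570/365 = 210 yr

210 years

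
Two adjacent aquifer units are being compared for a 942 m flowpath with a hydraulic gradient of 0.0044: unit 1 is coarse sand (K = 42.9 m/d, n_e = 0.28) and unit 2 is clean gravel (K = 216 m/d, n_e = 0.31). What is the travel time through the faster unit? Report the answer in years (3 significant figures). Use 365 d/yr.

0.842 years

Unit 1 (coarse sand): v = 42.9×0.0044/0.28 = 0.6741 m/d, t = 942/0.6741 = 1397 d
Unit 2 (clean gravel): v = 216×0.0044/0.31 = 3.066 m/d, t = 942/3.066 = 307.3 d
Faster: 307.3 d / 365 = 0.842 yr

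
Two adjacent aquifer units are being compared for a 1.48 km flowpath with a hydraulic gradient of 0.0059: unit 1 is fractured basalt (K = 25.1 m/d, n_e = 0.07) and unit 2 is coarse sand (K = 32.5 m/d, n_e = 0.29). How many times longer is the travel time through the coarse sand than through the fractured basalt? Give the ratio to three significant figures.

Unit 1 (fractured basalt): v = 25.1×0.0059/0.07 = 2.116 m/d, t = 1480/2.116 = 699.6 d
Unit 2 (coarse sand): v = 32.5×0.0059/0.29 = 0.6612 m/d, t = 1480/0.6612 = 2238 d
t(coarse sand) / t(fractured basalt) = 2238/699.6 = 3.20

3.20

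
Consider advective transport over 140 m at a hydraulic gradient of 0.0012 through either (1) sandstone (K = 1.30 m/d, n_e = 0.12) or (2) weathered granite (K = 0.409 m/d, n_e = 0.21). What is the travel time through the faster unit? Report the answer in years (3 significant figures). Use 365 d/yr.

Unit 1 (sandstone): v = 1.30×0.0012/0.12 = 0.01300 m/d, t = 140/0.01300 = 10770 d
Unit 2 (weathered granite): v = 0.409×0.0012/0.21 = 0.002337 m/d, t = 140/0.002337 = 59900 d
Faster: 10770 d / 365 = 29.5 yr

29.5 years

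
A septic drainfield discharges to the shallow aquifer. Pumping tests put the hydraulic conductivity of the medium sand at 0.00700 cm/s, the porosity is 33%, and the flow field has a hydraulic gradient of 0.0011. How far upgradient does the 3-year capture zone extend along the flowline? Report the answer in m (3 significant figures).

K = 0.00700 cm/s × 864 = 6.048 m/d
Darcy flux q = K·i = 6.048 × 0.0011 = 0.006653 m/d
Average linear velocity = 0.006653 / 0.33 = 0.02016 m/d
T = 3 yr × 365 = 1095 d
L = v × T = 0.02016 × 1095 = 22.08 m

22.1 m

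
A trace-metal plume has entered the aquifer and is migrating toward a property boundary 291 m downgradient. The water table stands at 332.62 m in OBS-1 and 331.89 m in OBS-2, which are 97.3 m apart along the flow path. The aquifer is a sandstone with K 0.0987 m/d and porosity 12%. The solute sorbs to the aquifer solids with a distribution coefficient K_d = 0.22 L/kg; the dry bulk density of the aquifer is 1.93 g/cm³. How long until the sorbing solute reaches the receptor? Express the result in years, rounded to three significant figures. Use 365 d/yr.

586 years

Hydraulic gradient i = (332.62 − 331.89) / 97.3 = 0.73 / 97.3 = 0.007503
Darcy flux q = K·i = 0.0987 × 0.007503 = 7.405e-4 m/d
v_s = q/n_e = 7.405e-4/0.12 = 0.006171 m/d
Retardation R = 1 + ρ_b·K_d/n = 1 + 1.93×0.22/0.12 = 4.538
Contaminant velocity v_c = v/R = 0.006171/4.538 = 0.001360 m/d
t = L/v_c = 291/0.001360 = 214000 d
   = 214000/365 = 586 yr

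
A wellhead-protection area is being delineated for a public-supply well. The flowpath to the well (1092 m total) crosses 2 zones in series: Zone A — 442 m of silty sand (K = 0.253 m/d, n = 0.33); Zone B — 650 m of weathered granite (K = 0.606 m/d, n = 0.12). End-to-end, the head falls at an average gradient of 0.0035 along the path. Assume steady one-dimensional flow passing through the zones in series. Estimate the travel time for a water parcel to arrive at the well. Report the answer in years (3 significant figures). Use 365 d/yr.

Steady 1-D flow in series ⇒ the Darcy flux q is identical in every zone and the zone head losses add (resistances L/K in series).
Σ(L/K) = 442/0.253 + 650/0.606 = 1747 + 1073 = 2820 d
K_eq = L_total / Σ(L/K) = 1092 / 2820 = 0.3873 m/d
q = K_eq · i = 0.3873 × 0.0035 = 0.001355 m/d (same in every zone)
Zone A: v = q/n = 0.001355/0.33 = 0.004108 m/d → t_A = 442/0.004108 = 107600 d
Zone B: v = q/n = 0.001355/0.12 = 0.01130 m/d → t_B = 650/0.01130 = 57540 d
Total t = 107600 + 57540 = 165200 d
   = 165200 / 365 = 452 yr

452 years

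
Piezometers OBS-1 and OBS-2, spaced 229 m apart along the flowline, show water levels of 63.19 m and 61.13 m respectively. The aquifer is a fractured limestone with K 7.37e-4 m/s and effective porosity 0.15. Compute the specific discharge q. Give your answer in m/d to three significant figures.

Hydraulic gradient i = (63.19 − 61.13) / 229 = 2.06 / 229 = 0.008996
K = 7.37e-4 m/s × 86400 s/d = 63.68 m/d
Darcy flux q = K·i = 63.68 × 0.008996 = 0.5728 m/d

0.573 m/d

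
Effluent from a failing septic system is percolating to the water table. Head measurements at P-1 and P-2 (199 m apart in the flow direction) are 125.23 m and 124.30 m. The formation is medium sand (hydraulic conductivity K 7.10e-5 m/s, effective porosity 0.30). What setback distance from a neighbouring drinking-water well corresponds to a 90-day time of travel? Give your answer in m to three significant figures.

Hydraulic gradient i = (125.23 − 124.30) / 199 = 0.93 / 199 = 0.004673
K = 7.10e-5 m/s × 86400 s/d = 6.134 m/d
Specific discharge q = 6.134 × 0.004673 = 0.02867 m/d
v_s = q/n_e = 0.02867/0.30 = 0.09556 m/d
L = v × T = 0.09556 × 90 = 8.600 m

8.60 m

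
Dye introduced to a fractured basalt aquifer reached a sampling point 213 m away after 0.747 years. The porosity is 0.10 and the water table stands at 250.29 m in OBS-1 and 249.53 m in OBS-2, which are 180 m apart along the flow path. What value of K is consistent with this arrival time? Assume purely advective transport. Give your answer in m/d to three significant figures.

18.5 m/d

Hydraulic gradient i = (250.29 − 249.53) / 180 = 0.76 / 180 = 0.004222
t = 0.747 years = 272.7 d
v = L / t = 213 / 272.7 = 0.7812 m/d
K = v · n / i = 0.7812 × 0.10 / 0.004222 = 18.5 m/d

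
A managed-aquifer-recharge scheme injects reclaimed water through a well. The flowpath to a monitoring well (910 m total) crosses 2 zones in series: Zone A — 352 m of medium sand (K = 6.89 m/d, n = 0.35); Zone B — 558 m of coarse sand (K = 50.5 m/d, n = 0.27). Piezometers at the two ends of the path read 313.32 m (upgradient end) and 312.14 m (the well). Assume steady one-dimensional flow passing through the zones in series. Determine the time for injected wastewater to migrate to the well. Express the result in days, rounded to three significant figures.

Total head drop ΔH = 313.32 − 312.14 = 1.18 m
Steady 1-D flow in series ⇒ the Darcy flux q is identical in every zone and the zone head losses add (resistances L/K in series).
Σ(L/K) = 352/6.89 + 558/50.5 = 51.09 + 11.05 = 62.14 d
q = ΔH / Σ(L/K) = 1.18 / 62.14 = 0.01899 m/d (same in every zone)
Zone A: v = q/n = 0.01899/0.35 = 0.05426 m/d → t_A = 352/0.05426 = 6488 d
Zone B: v = q/n = 0.01899/0.27 = 0.07033 m/d → t_B = 558/0.07033 = 7934 d
Total t = 6488 + 7934 = 14420 d

14400 days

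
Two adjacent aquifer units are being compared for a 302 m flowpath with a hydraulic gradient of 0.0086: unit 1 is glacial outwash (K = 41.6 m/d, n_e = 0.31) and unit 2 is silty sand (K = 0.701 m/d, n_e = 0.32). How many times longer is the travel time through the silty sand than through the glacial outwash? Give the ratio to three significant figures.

61.3

Unit 1 (glacial outwash): v = 41.6×0.0086/0.31 = 1.154 m/d, t = 302/1.154 = 261.7 d
Unit 2 (silty sand): v = 0.701×0.0086/0.32 = 0.01884 m/d, t = 302/0.01884 = 16030 d
t(silty sand) / t(glacial outwash) = 16030/261.7 = 61.3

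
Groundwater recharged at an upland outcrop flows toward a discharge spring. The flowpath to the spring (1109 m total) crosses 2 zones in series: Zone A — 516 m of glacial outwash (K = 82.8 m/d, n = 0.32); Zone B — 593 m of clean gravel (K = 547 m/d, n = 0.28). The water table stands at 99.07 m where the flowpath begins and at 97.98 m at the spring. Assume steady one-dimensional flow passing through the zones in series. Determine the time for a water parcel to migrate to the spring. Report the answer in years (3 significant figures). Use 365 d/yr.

6.09 years

Total head drop ΔH = 99.07 − 97.98 = 1.09 m
Continuity: the same q passes through each zone, so ΔH = q·Σ(L_j/K_j) — the zones act as resistances in series.
Σ(L/K) = 516/82.8 + 593/547 = 6.232 + 1.084 = 7.316 d
q = ΔH / Σ(L/K) = 1.09 / 7.316 = 0.1490 m/d (same in every zone)
Zone A: v = q/n = 0.1490/0.32 = 0.4656 m/d → t_A = 516/0.4656 = 1108 d
Zone B: v = q/n = 0.1490/0.28 = 0.5321 m/d → t_B = 593/0.5321 = 1114 d
Total t = 1108 + 1114 = 2223 d
   = 2223 / 365 = 6.09 yr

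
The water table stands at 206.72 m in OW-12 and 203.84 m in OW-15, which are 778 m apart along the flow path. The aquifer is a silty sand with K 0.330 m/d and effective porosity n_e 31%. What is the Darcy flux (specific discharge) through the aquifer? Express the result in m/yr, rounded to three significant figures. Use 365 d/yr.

Hydraulic gradient i = (206.72 − 203.84) / 778 = 2.88 / 778 = 0.003702
q = Ki = 0.330 × 0.003702 = 0.001222 m/d
   = 0.001222 × 365 = 0.446 m/yr

0.446 m/yr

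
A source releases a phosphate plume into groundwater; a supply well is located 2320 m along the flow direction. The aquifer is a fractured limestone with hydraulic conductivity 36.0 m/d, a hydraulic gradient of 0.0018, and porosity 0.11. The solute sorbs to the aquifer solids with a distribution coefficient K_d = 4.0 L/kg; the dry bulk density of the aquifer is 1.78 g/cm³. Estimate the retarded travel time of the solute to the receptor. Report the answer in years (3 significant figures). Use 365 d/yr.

709 years

q = Ki = 36.0 × 0.0018 = 0.06480 m/d
Seepage velocity v = q / n = 0.06480 / 0.11 = 0.5891 m/d
Retardation R = 1 + ρ_b·K_d/n = 1 + 1.78×4.0/0.11 = 65.73
Contaminant velocity v_c = v/R = 0.5891/65.73 = 0.008963 m/d
t = L/v_c = 2320/0.008963 = 258900 d
   = 258900/365 = 709 yr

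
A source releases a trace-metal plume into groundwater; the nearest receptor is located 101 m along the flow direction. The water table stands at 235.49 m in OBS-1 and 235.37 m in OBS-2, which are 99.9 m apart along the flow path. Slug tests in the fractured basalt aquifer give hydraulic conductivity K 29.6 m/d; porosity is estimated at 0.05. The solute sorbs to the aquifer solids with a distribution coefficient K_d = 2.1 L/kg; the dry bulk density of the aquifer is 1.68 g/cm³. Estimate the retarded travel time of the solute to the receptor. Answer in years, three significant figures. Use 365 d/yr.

Hydraulic gradient i = (235.49 − 235.37) / 99.9 = 0.12 / 99.9 = 0.001201
q = Ki = 29.6 × 0.001201 = 0.03556 m/d
v_s = q/n_e = 0.03556/0.05 = 0.7111 m/d
Retardation R = 1 + ρ_b·K_d/n = 1 + 1.68×2.1/0.05 = 71.56
Contaminant velocity v_c = v/R = 0.7111/71.56 = 0.009937 m/d
t = L/v_c = 101/0.009937 = 10160 d
   = 10160/365 = 27.8 yr

27.8 years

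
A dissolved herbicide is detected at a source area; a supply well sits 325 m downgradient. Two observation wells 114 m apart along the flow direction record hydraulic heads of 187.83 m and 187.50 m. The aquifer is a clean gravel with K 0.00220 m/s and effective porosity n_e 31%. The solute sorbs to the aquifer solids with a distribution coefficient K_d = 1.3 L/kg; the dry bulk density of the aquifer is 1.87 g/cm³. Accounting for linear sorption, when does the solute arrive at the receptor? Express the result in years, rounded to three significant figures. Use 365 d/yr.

4.44 years

Hydraulic gradient i = (187.83 − 187.50) / 114 = 0.33 / 114 = 0.002895
K = 0.00220 m/s × 86400 s/d = 190.1 m/d
q = Ki = 190.1 × 0.002895 = 0.5502 m/d
v = Ki/n = 190.1·0.002895/0.31 = 1.775 m/d
Retardation R = 1 + ρ_b·K_d/n = 1 + 1.87×1.3/0.31 = 8.842
Contaminant velocity v_c = v/R = 1.775/8.842 = 0.2007 m/d
t = L/v_c = 325/0.2007 = 1619 d
   = 1619/365 = 4.44 yr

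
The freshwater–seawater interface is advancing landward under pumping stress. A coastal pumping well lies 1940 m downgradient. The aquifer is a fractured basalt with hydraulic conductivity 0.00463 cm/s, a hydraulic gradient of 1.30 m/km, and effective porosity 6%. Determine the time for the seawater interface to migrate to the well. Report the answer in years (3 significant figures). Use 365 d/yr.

K = 0.00463 cm/s × 864 = 4.000 m/d
Darcy flux q = K·i = 4.000 × 0.0013 = 0.005200 m/d
v = Ki/n = 4.000·0.0013/0.06 = 0.08667 m/d
t = L / v = 1940 / 0.08667 = 22380 d
   = 22380 / 365 = 61.3 yr

61.3 years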